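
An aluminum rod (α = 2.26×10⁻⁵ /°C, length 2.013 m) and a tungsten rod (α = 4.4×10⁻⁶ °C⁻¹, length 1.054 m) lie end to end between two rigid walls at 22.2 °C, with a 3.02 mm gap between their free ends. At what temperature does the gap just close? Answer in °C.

T = 82.4 °C

α₁L₁ = 4.54938×10⁻⁵ m/K, α₂L₂ = 4.6376×10⁻⁶ m/K → total 5.01314×10⁻⁵ m/K
ΔT = g/(α₁L₁+α₂L₂) = 3.02×10⁻³ / 5.01314×10⁻⁵ = 60.242 K
T = 22.2 + 60.242 = 82.442 °C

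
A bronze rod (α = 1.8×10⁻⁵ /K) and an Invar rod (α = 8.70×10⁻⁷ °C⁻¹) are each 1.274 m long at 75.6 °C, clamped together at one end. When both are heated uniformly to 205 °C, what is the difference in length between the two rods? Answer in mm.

2.82 mm

ΔT = 129.4 K
bronze: ΔL = 1.8×10⁻⁵ × 1.274 m × 129.4 = 2.9674×10⁻³ m = 2.9674 mm
Invar: ΔL = 8.70×10⁻⁷ × 1.274 m × 129.4 = 1.4342×10⁻⁴ m = 0.14342 mm
difference = 2.9674 − 0.14342 = 2.82398 mm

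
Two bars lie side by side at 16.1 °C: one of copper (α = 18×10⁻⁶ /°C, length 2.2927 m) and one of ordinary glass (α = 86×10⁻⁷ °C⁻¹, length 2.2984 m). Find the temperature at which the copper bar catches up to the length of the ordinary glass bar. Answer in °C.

T = 281.2 °C

Equal length when α₁L₁ΔT − α₂L₂ΔT = L₂ − L₁ = 5.70×10⁻³ m
α₁L₁ = 4.12686×10⁻⁵, α₂L₂ = 1.976624×10⁻⁵ → Δ(αL) = 2.150236×10⁻⁵ m/K
ΔT = 5.70×10⁻³ / 2.150236×10⁻⁵ = 265.087 K, so T = 16.1 + 265.087 = 281.187 °C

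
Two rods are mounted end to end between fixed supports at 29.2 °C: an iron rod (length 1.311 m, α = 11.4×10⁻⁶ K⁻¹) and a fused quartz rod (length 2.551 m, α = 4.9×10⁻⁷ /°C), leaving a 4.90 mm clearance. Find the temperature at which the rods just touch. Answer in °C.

α₁L₁ = 1.49454×10⁻⁵ m/K, α₂L₂ = 1.24999×10⁻⁶ m/K → total 1.619539×10⁻⁵ m/K
ΔT = g/(α₁L₁+α₂L₂) = 4.90×10⁻³ / 1.619539×10⁻⁵ = 302.56 K
T = 29.2 + 302.56 = 331.76 °C

T = 332 °C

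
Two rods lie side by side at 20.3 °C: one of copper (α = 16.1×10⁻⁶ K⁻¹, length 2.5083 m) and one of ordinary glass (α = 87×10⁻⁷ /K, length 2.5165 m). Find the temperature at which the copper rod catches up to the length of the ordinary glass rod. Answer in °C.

T = 463.8 °C

L₁(1 + α₁ΔT) = L₂(1 + α₂ΔT) ⇒ ΔT = (L₂ − L₁)/(α₁L₁ − α₂L₂)
L₂ − L₁ = 2.5165 − 2.5083 = 8.20×10⁻³ m
α₁L₁ − α₂L₂ = 16.1×10⁻⁶×2.5083 − 87×10⁻⁷×2.5165 = 1.849008×10⁻⁵ m/K
ΔT = 8.20×10⁻³ / 1.849008×10⁻⁵ = 443.481 K
T = 20.3 + 443.481 = 463.781 °C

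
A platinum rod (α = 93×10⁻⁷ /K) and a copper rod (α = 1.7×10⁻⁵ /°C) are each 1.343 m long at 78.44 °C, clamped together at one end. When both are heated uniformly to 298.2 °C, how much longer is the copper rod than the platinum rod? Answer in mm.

ΔT = 219.76 K
platinum: ΔL = 93×10⁻⁷ × 1.343 m × 219.76 = 2.7448×10⁻³ m = 2.7448 mm
copper: ΔL = 1.7×10⁻⁵ × 1.343 m × 219.76 = 5.0173×10⁻³ m = 5.0173 mm
difference = 5.0173 − 2.7448 = 2.2725 mm

2.27 mm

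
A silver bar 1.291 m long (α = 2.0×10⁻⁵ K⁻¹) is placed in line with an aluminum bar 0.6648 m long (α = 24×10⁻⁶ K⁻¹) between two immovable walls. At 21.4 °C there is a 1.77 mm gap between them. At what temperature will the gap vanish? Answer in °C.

T = 63.8 °C

Gap closes when ΔL₁ + ΔL₂ = 1.77 mm = 1.77×10⁻³ m
(α₁L₁ + α₂L₂)ΔT = g
α₁L₁ + α₂L₂ = 2.0×10⁻⁵×1.291 + 24×10⁻⁶×0.6648 = 4.17752×10⁻⁵ m/K
ΔT = 1.77×10⁻³ / 4.17752×10⁻⁵ = 42.370 K
T = 21.4 + 42.370 = 63.770 °C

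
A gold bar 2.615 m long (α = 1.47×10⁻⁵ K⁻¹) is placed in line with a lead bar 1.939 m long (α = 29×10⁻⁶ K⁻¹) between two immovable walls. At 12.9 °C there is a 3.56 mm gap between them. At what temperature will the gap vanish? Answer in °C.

Gap closes when ΔL₁ + ΔL₂ = 3.56 mm = 3.56×10⁻³ m
(α₁L₁ + α₂L₂)ΔT = g
α₁L₁ + α₂L₂ = 1.47×10⁻⁵×2.615 + 29×10⁻⁶×1.939 = 9.46715×10⁻⁵ m/K
ΔT = 3.56×10⁻³ / 9.46715×10⁻⁵ = 37.604 K
T = 12.9 + 37.604 = 50.504 °C

T = 50.5 °C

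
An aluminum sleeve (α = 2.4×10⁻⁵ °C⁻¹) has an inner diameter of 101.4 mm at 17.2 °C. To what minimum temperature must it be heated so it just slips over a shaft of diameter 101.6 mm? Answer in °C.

Required Δd = 101.6 − 101.4 = 0.2 mm
Δd = αd₀ΔT ⇒ ΔT = Δd/(αd₀) = 0.2 / (2.4×10⁻⁵ × 101.4) = 82.183 K
T_min = 17.2 + 82.183 = 99.383 °C

T = 99.4 °C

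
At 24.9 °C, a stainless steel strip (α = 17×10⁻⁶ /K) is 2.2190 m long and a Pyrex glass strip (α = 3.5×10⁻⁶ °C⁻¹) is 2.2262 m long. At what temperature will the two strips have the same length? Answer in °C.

L₁(1 + α₁ΔT) = L₂(1 + α₂ΔT) ⇒ ΔT = (L₂ − L₁)/(α₁L₁ − α₂L₂)
L₂ − L₁ = 2.2262 − 2.2190 = 7.20×10⁻³ m
α₁L₁ − α₂L₂ = 17×10⁻⁶×2.2190 − 3.5×10⁻⁶×2.2262 = 2.99313×10⁻⁵ m/K
ΔT = 7.20×10⁻³ / 2.99313×10⁻⁵ = 240.551 K
T = 24.9 + 240.551 = 265.451 °C

T = 265.5 °C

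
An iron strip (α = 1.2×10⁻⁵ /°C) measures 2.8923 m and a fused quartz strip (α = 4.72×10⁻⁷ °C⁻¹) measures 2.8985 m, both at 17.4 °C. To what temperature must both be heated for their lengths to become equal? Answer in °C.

T = 203.4 °C

L₁(1 + α₁ΔT) = L₂(1 + α₂ΔT) ⇒ ΔT = (L₂ − L₁)/(α₁L₁ − α₂L₂)
L₂ − L₁ = 2.8985 − 2.8923 = 6.20×10⁻³ m
α₁L₁ − α₂L₂ = 1.2×10⁻⁵×2.8923 − 4.72×10⁻⁷×2.8985 = 3.3339508×10⁻⁵ m/K
ΔT = 6.20×10⁻³ / 3.3339508×10⁻⁵ = 185.966 K
T = 17.4 + 185.966 = 203.366 °C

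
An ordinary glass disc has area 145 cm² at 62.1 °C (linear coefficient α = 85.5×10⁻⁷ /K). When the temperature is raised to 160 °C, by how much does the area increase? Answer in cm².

ΔA = 0.243 cm²

Area coefficient ≈ 2α; |ΔT| = 97.9 K
ΔA = 2αA₀ΔT = 2(85.5×10⁻⁷)(145)(97.9) = 0.243 cm²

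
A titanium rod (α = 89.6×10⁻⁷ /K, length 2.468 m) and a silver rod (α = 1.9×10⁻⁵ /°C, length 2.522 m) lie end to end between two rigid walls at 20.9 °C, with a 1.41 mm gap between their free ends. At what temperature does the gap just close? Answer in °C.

T = 41.0 °C

α₁L₁ = 2.211328×10⁻⁵ m/K, α₂L₂ = 4.7918×10⁻⁵ m/K → total 7.003128×10⁻⁵ m/K
ΔT = g/(α₁L₁+α₂L₂) = 1.41×10⁻³ / 7.003128×10⁻⁵ = 20.134 K
T = 20.9 + 20.134 = 41.034 °C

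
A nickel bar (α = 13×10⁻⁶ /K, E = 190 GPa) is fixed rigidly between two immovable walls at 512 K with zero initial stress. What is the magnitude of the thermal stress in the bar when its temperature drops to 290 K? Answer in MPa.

Fully constrained: the free strain ε = αΔT is blocked, so σ = Eε = EαΔT.
|ΔT| = 222 K
σ = 190×10⁹ × 13×10⁻⁶ × 222 = 5.48×10⁸ Pa

σ = 548 MPa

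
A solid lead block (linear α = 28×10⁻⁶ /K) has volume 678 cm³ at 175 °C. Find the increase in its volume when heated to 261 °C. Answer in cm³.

Isotropic solid: β ≈ 3α = 8.4×10⁻⁵ /K; ΔT = 86 K
ΔV = 3αV₀ΔT = 3(28×10⁻⁶)(678)(86) = 4.90 cm³

ΔV = 4.90 cm³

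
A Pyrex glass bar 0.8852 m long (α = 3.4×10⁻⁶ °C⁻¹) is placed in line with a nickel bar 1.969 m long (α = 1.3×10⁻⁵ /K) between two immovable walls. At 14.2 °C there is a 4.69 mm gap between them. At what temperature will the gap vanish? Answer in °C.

T = 178 °C

Gap closes when ΔL₁ + ΔL₂ = 4.69 mm = 4.69×10⁻³ m
(α₁L₁ + α₂L₂)ΔT = g
α₁L₁ + α₂L₂ = 3.4×10⁻⁶×0.8852 + 1.3×10⁻⁵×1.969 = 2.860668×10⁻⁵ m/K
ΔT = 4.69×10⁻³ / 2.860668×10⁻⁵ = 163.95 K
T = 14.2 + 163.95 = 178.15 °C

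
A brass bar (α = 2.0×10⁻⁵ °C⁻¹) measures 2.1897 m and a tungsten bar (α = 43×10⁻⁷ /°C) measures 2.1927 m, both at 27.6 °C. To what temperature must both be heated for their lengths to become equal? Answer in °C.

L₁(1 + α₁ΔT) = L₂(1 + α₂ΔT) ⇒ ΔT = (L₂ − L₁)/(α₁L₁ − α₂L₂)
L₂ − L₁ = 2.1927 − 2.1897 = 3.00×10⁻³ m
α₁L₁ − α₂L₂ = 2.0×10⁻⁵×2.1897 − 43×10⁻⁷×2.1927 = 3.436539×10⁻⁵ m/K
ΔT = 3.00×10⁻³ / 3.436539×10⁻⁵ = 87.297 K
T = 27.6 + 87.297 = 114.897 °C

T = 114.9 °C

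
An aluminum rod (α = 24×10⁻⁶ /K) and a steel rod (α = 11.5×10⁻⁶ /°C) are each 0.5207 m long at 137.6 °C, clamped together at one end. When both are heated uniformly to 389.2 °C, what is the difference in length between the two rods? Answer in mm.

1.64 mm

ΔT = 251.6 K
aluminum: ΔL = 24×10⁻⁶ × 0.5207 m × 251.6 = 3.1442×10⁻³ m = 3.1442 mm
steel: ΔL = 11.5×10⁻⁶ × 0.5207 m × 251.6 = 1.5066×10⁻³ m = 1.5066 mm
difference = 3.1442 − 1.5066 = 1.6376 mm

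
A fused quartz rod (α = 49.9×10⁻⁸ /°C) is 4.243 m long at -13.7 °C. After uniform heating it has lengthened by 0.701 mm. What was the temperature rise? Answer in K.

ΔT = 331 K

ΔL = αL₀ΔT ⇒ ΔT = ΔL / (αL₀)
ΔT = 0.701×10⁻³ m / (49.9×10⁻⁸ × 4.243 m) = 331.09 K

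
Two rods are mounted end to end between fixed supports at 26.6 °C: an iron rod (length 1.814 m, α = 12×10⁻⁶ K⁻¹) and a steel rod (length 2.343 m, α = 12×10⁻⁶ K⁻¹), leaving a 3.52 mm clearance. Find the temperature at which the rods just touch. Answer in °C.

T = 97.2 °C

α₁L₁ = 2.1768×10⁻⁵ m/K, α₂L₂ = 2.8116×10⁻⁵ m/K → total 4.9884×10⁻⁵ m/K
ΔT = g/(α₁L₁+α₂L₂) = 3.52×10⁻³ / 4.9884×10⁻⁵ = 70.564 K
T = 26.6 + 70.564 = 97.164 °C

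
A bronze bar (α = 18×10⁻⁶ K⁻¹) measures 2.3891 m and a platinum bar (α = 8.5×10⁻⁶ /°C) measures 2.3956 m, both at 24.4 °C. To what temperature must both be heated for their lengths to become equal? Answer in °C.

L₁(1 + α₁ΔT) = L₂(1 + α₂ΔT) ⇒ ΔT = (L₂ − L₁)/(α₁L₁ − α₂L₂)
L₂ − L₁ = 2.3956 − 2.3891 = 6.50×10⁻³ m
α₁L₁ − α₂L₂ = 18×10⁻⁶×2.3891 − 8.5×10⁻⁶×2.3956 = 2.26412×10⁻⁵ m/K
ΔT = 6.50×10⁻³ / 2.26412×10⁻⁵ = 287.087 K
T = 24.4 + 287.087 = 311.487 °C

T = 311.5 °C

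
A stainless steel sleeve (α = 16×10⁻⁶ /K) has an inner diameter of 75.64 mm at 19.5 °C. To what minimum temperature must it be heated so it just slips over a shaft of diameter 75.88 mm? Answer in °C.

Required Δd = 75.88 − 75.64 = 0.24 mm
Δd = αd₀ΔT ⇒ ΔT = Δd/(αd₀) = 0.24 / (16×10⁻⁶ × 75.64) = 198.31 K
T_min = 19.5 + 198.31 = 217.81 °C

T = 218 °C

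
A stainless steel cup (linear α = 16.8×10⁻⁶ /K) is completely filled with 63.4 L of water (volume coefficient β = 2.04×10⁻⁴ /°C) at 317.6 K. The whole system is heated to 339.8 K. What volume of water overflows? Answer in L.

The cup also expands: β_container ≈ 3α = 5.04×10⁻⁵ /K
Net overflow = V₀(β_liq − 3α_cont)ΔT
β − 3α = 2.04×10⁻⁴ − 5.04×10⁻⁵ = 1.536×10⁻⁴ /K; ΔT = 22.2 K
ΔV = 63.4 × 1.536×10⁻⁴ × 22.2 = 0.216 L

0.216 L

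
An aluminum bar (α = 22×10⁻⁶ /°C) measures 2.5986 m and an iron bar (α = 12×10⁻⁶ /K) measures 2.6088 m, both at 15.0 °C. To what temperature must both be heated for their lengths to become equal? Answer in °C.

L₁(1 + α₁ΔT) = L₂(1 + α₂ΔT) ⇒ ΔT = (L₂ − L₁)/(α₁L₁ − α₂L₂)
L₂ − L₁ = 2.6088 − 2.5986 = 1.02×10⁻² m
α₁L₁ − α₂L₂ = 22×10⁻⁶×2.5986 − 12×10⁻⁶×2.6088 = 2.58636×10⁻⁵ m/K
ΔT = 1.02×10⁻² / 2.58636×10⁻⁵ = 394.377 K
T = 15.0 + 394.377 = 409.377 °C

T = 409.4 °C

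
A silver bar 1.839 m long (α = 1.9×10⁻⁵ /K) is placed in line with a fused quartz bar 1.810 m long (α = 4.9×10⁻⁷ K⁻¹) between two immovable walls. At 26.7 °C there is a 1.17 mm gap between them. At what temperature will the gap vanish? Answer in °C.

α₁L₁ = 3.4941×10⁻⁵ m/K, α₂L₂ = 8.869×10⁻⁷ m/K → total 3.58279×10⁻⁵ m/K
ΔT = g/(α₁L₁+α₂L₂) = 1.17×10⁻³ / 3.58279×10⁻⁵ = 32.656 K
T = 26.7 + 32.656 = 59.356 °C

T = 59.4 °C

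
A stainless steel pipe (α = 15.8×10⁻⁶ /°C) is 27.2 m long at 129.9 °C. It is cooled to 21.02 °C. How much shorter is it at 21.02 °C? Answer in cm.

|ΔT| = |21.02 − 129.9| = 108.88 K
ΔL = αL₀ΔT = (15.8×10⁻⁶)(27.2)(108.88) = 4.68×10⁻² m

ΔL = 4.68 cm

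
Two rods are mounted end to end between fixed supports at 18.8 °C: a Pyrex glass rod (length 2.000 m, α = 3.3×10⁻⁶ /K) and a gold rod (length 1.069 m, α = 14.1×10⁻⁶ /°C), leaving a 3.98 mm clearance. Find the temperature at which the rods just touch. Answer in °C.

T = 202 °C

Gap closes when ΔL₁ + ΔL₂ = 3.98 mm = 3.98×10⁻³ m
(α₁L₁ + α₂L₂)ΔT = g
α₁L₁ + α₂L₂ = 3.3×10⁻⁶×2.000 + 14.1×10⁻⁶×1.069 = 2.16729×10⁻⁵ m/K
ΔT = 3.98×10⁻³ / 2.16729×10⁻⁵ = 183.64 K
T = 18.8 + 183.64 = 202.44 °C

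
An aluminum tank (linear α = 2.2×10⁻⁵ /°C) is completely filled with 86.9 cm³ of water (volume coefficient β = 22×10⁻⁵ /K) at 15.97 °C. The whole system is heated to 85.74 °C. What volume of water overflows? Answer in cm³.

0.934 cm³

The tank also expands: β_container ≈ 3α = 6.6×10⁻⁵ /K
Net overflow = V₀(β_liq − 3α_cont)ΔT
β − 3α = 2.20×10⁻⁴ − 6.6×10⁻⁵ = 1.54×10⁻⁴ /K; ΔT = 69.77 K
ΔV = 86.9 × 1.54×10⁻⁴ × 69.77 = 0.934 cm³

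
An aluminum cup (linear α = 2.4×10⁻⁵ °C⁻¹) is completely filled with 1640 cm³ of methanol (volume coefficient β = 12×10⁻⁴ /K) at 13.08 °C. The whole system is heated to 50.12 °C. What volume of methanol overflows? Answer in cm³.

68.5 cm³

The cup also expands: β_container ≈ 3α = 7.2×10⁻⁵ /K
Net overflow = V₀(β_liq − 3α_cont)ΔT
β − 3α = 1.20×10⁻³ − 7.2×10⁻⁵ = 1.128×10⁻³ /K; ΔT = 37.04 K
ΔV = 1640 × 1.128×10⁻³ × 37.04 = 68.5 cm³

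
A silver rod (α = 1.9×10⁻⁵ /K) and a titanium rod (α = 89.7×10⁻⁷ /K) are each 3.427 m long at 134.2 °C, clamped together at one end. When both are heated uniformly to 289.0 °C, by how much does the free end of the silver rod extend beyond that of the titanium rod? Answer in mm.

5.32 mm

ΔT = 154.8 K
silver: ΔL = 1.9×10⁻⁵ × 3.427 m × 154.8 = 1.0079×10⁻² m = 10.079 mm
titanium: ΔL = 89.7×10⁻⁷ × 3.427 m × 154.8 = 4.7586×10⁻³ m = 4.7586 mm
difference = 10.079 − 4.7586 = 5.3204 mm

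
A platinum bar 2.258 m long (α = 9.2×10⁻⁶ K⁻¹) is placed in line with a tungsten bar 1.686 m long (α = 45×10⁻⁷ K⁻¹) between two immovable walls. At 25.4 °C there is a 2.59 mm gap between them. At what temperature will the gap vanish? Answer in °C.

T = 117 °C

Gap closes when ΔL₁ + ΔL₂ = 2.59 mm = 2.59×10⁻³ m
(α₁L₁ + α₂L₂)ΔT = g
α₁L₁ + α₂L₂ = 9.2×10⁻⁶×2.258 + 45×10⁻⁷×1.686 = 2.83606×10⁻⁵ m/K
ΔT = 2.59×10⁻³ / 2.83606×10⁻⁵ = 91.32 K
T = 25.4 + 91.32 = 116.72 °C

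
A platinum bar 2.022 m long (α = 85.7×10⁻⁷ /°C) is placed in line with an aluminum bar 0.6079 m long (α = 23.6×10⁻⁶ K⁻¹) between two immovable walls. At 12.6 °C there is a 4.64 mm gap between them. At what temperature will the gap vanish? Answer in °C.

T = 159 °C

Gap closes when ΔL₁ + ΔL₂ = 4.64 mm = 4.64×10⁻³ m
(α₁L₁ + α₂L₂)ΔT = g
α₁L₁ + α₂L₂ = 85.7×10⁻⁷×2.022 + 23.6×10⁻⁶×0.6079 = 3.167498×10⁻⁵ m/K
ΔT = 4.64×10⁻³ / 3.167498×10⁻⁵ = 146.49 K
T = 12.6 + 146.49 = 159.09 °C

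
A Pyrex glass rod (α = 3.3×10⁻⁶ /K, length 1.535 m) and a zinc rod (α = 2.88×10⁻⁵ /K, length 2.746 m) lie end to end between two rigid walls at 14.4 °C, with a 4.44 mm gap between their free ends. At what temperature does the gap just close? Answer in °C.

T = 67.2 °C

α₁L₁ = 5.0655×10⁻⁶ m/K, α₂L₂ = 7.90848×10⁻⁵ m/K → total 8.41503×10⁻⁵ m/K
ΔT = g/(α₁L₁+α₂L₂) = 4.44×10⁻³ / 8.41503×10⁻⁵ = 52.763 K
T = 14.4 + 52.763 = 67.163 °C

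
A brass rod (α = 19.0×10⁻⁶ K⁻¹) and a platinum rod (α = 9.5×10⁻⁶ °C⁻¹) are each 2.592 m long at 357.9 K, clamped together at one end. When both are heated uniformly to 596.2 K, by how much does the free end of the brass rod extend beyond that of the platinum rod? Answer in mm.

ΔT = 238.3 K
brass: ΔL = 19.0×10⁻⁶ × 2.592 m × 238.3 = 1.1736×10⁻² m = 11.736 mm
platinum: ΔL = 9.5×10⁻⁶ × 2.592 m × 238.3 = 5.8679×10⁻³ m = 5.8679 mm
difference = 11.736 − 5.8679 = 5.8681 mm

5.87 mm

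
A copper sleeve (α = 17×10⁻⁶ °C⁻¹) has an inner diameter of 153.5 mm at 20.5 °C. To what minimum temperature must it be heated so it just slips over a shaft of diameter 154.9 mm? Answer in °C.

T = 557 °C

Required Δd = 154.9 − 153.5 = 1.4 mm
Δd = αd₀ΔT ⇒ ΔT = Δd/(αd₀) = 1.4 / (17×10⁻⁶ × 153.5) = 536.50 K
T_min = 20.5 + 536.50 = 557.00 °C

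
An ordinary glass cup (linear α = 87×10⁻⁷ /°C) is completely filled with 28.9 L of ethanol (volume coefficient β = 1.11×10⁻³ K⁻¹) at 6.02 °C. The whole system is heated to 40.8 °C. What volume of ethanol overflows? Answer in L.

The cup also expands: β_container ≈ 3α = 2.61×10⁻⁵ /K
Net overflow = V₀(β_liq − 3α_cont)ΔT
β − 3α = 1.11×10⁻³ − 2.61×10⁻⁵ = 1.0839×10⁻³ /K; ΔT = 34.78 K
ΔV = 28.9 × 1.0839×10⁻³ × 34.78 = 1.09 L

1.09 L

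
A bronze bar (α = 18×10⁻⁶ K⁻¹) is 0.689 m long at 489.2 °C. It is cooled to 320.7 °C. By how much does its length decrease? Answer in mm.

ΔL = 2.09 mm

|ΔT| = |320.7 − 489.2| = 168.5 K
ΔL = αL₀ΔT = (18×10⁻⁶)(0.689)(168.5) = 2.09×10⁻³ m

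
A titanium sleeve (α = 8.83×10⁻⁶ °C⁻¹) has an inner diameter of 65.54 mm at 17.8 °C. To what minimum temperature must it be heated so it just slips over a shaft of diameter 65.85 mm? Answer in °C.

Required Δd = 65.85 − 65.54 = 0.31 mm
Δd = αd₀ΔT ⇒ ΔT = Δd/(αd₀) = 0.31 / (8.83×10⁻⁶ × 65.54) = 535.67 K
T_min = 17.8 + 535.67 = 553.47 °C

T = 553 °C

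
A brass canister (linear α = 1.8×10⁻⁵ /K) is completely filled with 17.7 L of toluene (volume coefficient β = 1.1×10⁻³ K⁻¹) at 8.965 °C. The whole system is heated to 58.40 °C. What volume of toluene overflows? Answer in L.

0.915 L

The canister also expands: β_container ≈ 3α = 5.4×10⁻⁵ /K
Net overflow = V₀(β_liq − 3α_cont)ΔT
β − 3α = 1.10×10⁻³ − 5.4×10⁻⁵ = 1.046×10⁻³ /K; ΔT = 49.435 K
ΔV = 17.7 × 1.046×10⁻³ × 49.435 = 0.915 L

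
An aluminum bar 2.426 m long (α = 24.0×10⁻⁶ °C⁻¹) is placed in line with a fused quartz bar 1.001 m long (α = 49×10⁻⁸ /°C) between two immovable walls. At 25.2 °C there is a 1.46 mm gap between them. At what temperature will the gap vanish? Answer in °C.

Gap closes when ΔL₁ + ΔL₂ = 1.46 mm = 1.46×10⁻³ m
(α₁L₁ + α₂L₂)ΔT = g
α₁L₁ + α₂L₂ = 24.0×10⁻⁶×2.426 + 49×10⁻⁸×1.001 = 5.871449×10⁻⁵ m/K
ΔT = 1.46×10⁻³ / 5.871449×10⁻⁵ = 24.866 K
T = 25.2 + 24.866 = 50.066 °C

T = 50.1 °C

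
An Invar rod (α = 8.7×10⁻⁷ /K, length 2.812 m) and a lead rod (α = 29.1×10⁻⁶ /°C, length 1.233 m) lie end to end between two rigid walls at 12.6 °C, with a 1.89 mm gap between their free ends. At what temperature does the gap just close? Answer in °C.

α₁L₁ = 2.44644×10⁻⁶ m/K, α₂L₂ = 3.58803×10⁻⁵ m/K → total 3.832674×10⁻⁵ m/K
ΔT = g/(α₁L₁+α₂L₂) = 1.89×10⁻³ / 3.832674×10⁻⁵ = 49.313 K
T = 12.6 + 49.313 = 61.913 °C

T = 61.9 °C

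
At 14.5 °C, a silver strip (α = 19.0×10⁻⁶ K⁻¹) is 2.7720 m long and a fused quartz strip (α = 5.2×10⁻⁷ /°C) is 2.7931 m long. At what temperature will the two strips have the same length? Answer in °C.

Equal length when α₁L₁ΔT − α₂L₂ΔT = L₂ − L₁ = 2.11×10⁻² m
α₁L₁ = 5.2668×10⁻⁵, α₂L₂ = 1.452412×10⁻⁶ → Δ(αL) = 5.1215588×10⁻⁵ m/K
ΔT = 2.11×10⁻² / 5.1215588×10⁻⁵ = 411.984 K, so T = 14.5 + 411.984 = 426.484 °C

T = 426.5 °C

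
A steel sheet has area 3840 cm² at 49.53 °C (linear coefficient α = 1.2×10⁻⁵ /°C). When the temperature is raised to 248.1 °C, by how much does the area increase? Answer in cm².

ΔA = 18.3 cm²

Area coefficient ≈ 2α; |ΔT| = 198.57 K
ΔA = 2αA₀ΔT = 2(1.2×10⁻⁵)(3840)(198.57) = 18.3 cm²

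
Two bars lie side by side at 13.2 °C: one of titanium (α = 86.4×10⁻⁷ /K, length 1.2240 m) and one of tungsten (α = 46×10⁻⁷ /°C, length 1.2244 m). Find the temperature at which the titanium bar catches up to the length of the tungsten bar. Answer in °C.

T = 94.12 °C

Equal length when α₁L₁ΔT − α₂L₂ΔT = L₂ − L₁ = 4.00×10⁻⁴ m
α₁L₁ = 1.057536×10⁻⁵, α₂L₂ = 5.63224×10⁻⁶ → Δ(αL) = 4.94312×10⁻⁶ m/K
ΔT = 4.00×10⁻⁴ / 4.94312×10⁻⁶ = 80.9206 K, so T = 13.2 + 80.9206 = 94.1206 °C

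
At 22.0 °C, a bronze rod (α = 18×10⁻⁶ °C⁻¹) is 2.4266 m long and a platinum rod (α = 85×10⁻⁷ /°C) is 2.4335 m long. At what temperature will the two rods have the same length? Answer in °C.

L₁(1 + α₁ΔT) = L₂(1 + α₂ΔT) ⇒ ΔT = (L₂ − L₁)/(α₁L₁ − α₂L₂)
L₂ − L₁ = 2.4335 − 2.4266 = 6.90×10⁻³ m
α₁L₁ − α₂L₂ = 18×10⁻⁶×2.4266 − 85×10⁻⁷×2.4335 = 2.299405×10⁻⁵ m/K
ΔT = 6.90×10⁻³ / 2.299405×10⁻⁵ = 300.078 K
T = 22.0 + 300.078 = 322.078 °C

T = 322.1 °C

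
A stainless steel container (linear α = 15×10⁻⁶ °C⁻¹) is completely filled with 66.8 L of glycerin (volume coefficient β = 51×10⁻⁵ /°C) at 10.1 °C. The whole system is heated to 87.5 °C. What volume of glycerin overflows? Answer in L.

2.40 L

The container also expands: β_container ≈ 3α = 4.5×10⁻⁵ /K
Net overflow = V₀(β_liq − 3α_cont)ΔT
β − 3α = 5.10×10⁻⁴ − 4.5×10⁻⁵ = 4.65×10⁻⁴ /K; ΔT = 77.4 K
ΔV = 66.8 × 4.65×10⁻⁴ × 77.4 = 2.40 L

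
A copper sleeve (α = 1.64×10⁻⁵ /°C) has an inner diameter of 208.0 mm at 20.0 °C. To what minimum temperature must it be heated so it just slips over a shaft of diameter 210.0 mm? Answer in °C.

Required Δd = 210.0 − 208.0 = 2.0 mm
Δd = αd₀ΔT ⇒ ΔT = Δd/(αd₀) = 2.0 / (1.64×10⁻⁵ × 208.0) = 586.30 K
T_min = 20.0 + 586.30 = 606.30 °C

T = 606 °C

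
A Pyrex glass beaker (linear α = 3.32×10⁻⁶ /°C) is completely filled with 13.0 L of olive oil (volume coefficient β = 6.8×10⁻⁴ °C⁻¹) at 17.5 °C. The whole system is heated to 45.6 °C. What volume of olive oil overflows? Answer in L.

0.245 L

The beaker also expands: β_container ≈ 3α = 9.96×10⁻⁶ /K
Net overflow = V₀(β_liq − 3α_cont)ΔT
β − 3α = 6.80×10⁻⁴ − 9.96×10⁻⁶ = 6.7004×10⁻⁴ /K; ΔT = 28.1 K
ΔV = 13.0 × 6.7004×10⁻⁴ × 28.1 = 0.245 L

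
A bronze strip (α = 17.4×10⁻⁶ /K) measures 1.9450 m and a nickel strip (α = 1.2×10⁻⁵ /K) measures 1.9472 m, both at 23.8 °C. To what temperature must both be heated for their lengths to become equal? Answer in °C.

Equal length when α₁L₁ΔT − α₂L₂ΔT = L₂ − L₁ = 2.20×10⁻³ m
α₁L₁ = 3.3843×10⁻⁵, α₂L₂ = 2.33664×10⁻⁵ → Δ(αL) = 1.04766×10⁻⁵ m/K
ΔT = 2.20×10⁻³ / 1.04766×10⁻⁵ = 209.992 K, so T = 23.8 + 209.992 = 233.792 °C

T = 233.8 °C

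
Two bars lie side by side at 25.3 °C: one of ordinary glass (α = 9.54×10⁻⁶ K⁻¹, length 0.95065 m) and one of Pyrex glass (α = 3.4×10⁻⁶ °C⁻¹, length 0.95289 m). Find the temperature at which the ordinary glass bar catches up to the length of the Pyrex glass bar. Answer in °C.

Equal length when α₁L₁ΔT − α₂L₂ΔT = L₂ − L₁ = 2.24×10⁻³ m
α₁L₁ = 9.069201×10⁻⁶, α₂L₂ = 3.239826×10⁻⁶ → Δ(αL) = 5.829375×10⁻⁶ m/K
ΔT = 2.24×10⁻³ / 5.829375×10⁻⁶ = 384.261 K, so T = 25.3 + 384.261 = 409.561 °C

T = 409.6 °C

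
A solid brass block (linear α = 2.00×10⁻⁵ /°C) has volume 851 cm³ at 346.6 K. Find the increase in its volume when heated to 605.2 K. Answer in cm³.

ΔV = 13.2 cm³

Isotropic solid: β ≈ 3α = 6.0×10⁻⁵ /K; ΔT = 258.6 K
ΔV = 3αV₀ΔT = 3(2.00×10⁻⁵)(851)(258.6) = 13.2 cm³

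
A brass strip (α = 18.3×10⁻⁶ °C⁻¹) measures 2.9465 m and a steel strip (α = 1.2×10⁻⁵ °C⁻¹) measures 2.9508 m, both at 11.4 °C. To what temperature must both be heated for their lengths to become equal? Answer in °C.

Equal length when α₁L₁ΔT − α₂L₂ΔT = L₂ − L₁ = 4.30×10⁻³ m
α₁L₁ = 5.392095×10⁻⁵, α₂L₂ = 3.54096×10⁻⁵ → Δ(αL) = 1.851135×10⁻⁵ m/K
ΔT = 4.30×10⁻³ / 1.851135×10⁻⁵ = 232.290 K, so T = 11.4 + 232.290 = 243.690 °C

T = 243.7 °C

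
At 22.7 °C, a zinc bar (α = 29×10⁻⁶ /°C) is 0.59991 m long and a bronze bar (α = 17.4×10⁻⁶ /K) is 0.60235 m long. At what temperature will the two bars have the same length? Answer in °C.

T = 375.5 °C

Equal length when α₁L₁ΔT − α₂L₂ΔT = L₂ − L₁ = 2.44×10⁻³ m
α₁L₁ = 1.739739×10⁻⁵, α₂L₂ = 1.048089×10⁻⁵ → Δ(αL) = 6.9165×10⁻⁶ m/K
ΔT = 2.44×10⁻³ / 6.9165×10⁻⁶ = 352.780 K, so T = 22.7 + 352.780 = 375.480 °C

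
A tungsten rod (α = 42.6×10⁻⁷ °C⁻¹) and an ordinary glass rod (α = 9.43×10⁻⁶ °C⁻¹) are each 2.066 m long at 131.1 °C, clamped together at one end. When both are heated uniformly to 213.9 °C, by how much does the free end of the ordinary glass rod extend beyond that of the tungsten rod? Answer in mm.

ΔT = 82.8 K
tungsten: ΔL = 42.6×10⁻⁷ × 2.066 m × 82.8 = 7.2874×10⁻⁴ m = 0.72874 mm
ordinary glass: ΔL = 9.43×10⁻⁶ × 2.066 m × 82.8 = 1.6131×10⁻³ m = 1.6131 mm
difference = 1.6131 − 0.72874 = 0.88436 mm

0.884 mm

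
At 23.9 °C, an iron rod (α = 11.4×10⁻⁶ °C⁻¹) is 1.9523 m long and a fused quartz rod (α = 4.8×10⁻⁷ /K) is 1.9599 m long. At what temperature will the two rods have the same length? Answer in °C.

T = 380.4 °C

Equal length when α₁L₁ΔT − α₂L₂ΔT = L₂ − L₁ = 7.60×10⁻³ m
α₁L₁ = 2.225622×10⁻⁵, α₂L₂ = 9.40752×10⁻⁷ → Δ(αL) = 2.1315468×10⁻⁵ m/K
ΔT = 7.60×10⁻³ / 2.1315468×10⁻⁵ = 356.549 K, so T = 23.9 + 356.549 = 380.449 °C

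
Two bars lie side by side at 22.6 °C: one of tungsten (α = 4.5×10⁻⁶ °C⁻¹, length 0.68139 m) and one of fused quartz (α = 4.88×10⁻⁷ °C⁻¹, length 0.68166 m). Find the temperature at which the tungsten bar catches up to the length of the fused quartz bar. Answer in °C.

Equal length when α₁L₁ΔT − α₂L₂ΔT = L₂ − L₁ = 2.70×10⁻⁴ m
α₁L₁ = 3.066255×10⁻⁶, α₂L₂ = 3.3265008×10⁻⁷ → Δ(αL) = 2.73360492×10⁻⁶ m/K
ΔT = 2.70×10⁻⁴ / 2.73360492×10⁻⁶ = 98.771 K, so T = 22.6 + 98.771 = 121.371 °C

T = 121.4 °C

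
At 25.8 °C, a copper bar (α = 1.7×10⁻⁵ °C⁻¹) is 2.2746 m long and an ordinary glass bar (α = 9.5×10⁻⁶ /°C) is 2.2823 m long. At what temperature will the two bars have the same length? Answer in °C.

T = 479.1 °C

Equal length when α₁L₁ΔT − α₂L₂ΔT = L₂ − L₁ = 7.70×10⁻³ m
α₁L₁ = 3.86682×10⁻⁵, α₂L₂ = 2.168185×10⁻⁵ → Δ(αL) = 1.698635×10⁻⁵ m/K
ΔT = 7.70×10⁻³ / 1.698635×10⁻⁵ = 453.305 K, so T = 25.8 + 453.305 = 479.105 °C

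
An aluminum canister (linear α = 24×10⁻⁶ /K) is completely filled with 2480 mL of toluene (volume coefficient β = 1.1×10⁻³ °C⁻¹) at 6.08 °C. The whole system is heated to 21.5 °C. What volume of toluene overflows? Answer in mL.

39.3 mL

The canister also expands: β_container ≈ 3α = 7.2×10⁻⁵ /K
Net overflow = V₀(β_liq − 3α_cont)ΔT
β − 3α = 1.10×10⁻³ − 7.2×10⁻⁵ = 1.028×10⁻³ /K; ΔT = 15.42 K
ΔV = 2480 × 1.028×10⁻³ × 15.42 = 39.3 mL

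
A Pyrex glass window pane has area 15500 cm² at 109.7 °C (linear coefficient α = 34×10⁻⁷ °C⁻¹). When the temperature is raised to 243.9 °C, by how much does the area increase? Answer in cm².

ΔA = 14.1 cm²

Area coefficient ≈ 2α; |ΔT| = 134.2 K
ΔA = 2αA₀ΔT = 2(34×10⁻⁷)(15500)(134.2) = 14.1 cm²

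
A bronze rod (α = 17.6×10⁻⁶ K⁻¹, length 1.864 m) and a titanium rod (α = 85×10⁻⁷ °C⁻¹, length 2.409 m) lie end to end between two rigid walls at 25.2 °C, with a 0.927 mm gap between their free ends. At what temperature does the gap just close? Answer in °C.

α₁L₁ = 3.28064×10⁻⁵ m/K, α₂L₂ = 2.04765×10⁻⁵ m/K → total 5.32829×10⁻⁵ m/K
ΔT = g/(α₁L₁+α₂L₂) = 9.27×10⁻⁴ / 5.32829×10⁻⁵ = 17.398 K
T = 25.2 + 17.398 = 42.598 °C

T = 42.6 °C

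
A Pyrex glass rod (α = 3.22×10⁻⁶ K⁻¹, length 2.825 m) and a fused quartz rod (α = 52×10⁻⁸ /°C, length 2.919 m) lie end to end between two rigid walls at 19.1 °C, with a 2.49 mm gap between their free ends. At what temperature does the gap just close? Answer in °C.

α₁L₁ = 9.0965×10⁻⁶ m/K, α₂L₂ = 1.51788×10⁻⁶ m/K → total 1.061438×10⁻⁵ m/K
ΔT = g/(α₁L₁+α₂L₂) = 2.49×10⁻³ / 1.061438×10⁻⁵ = 234.59 K
T = 19.1 + 234.59 = 253.69 °C

T = 254 °C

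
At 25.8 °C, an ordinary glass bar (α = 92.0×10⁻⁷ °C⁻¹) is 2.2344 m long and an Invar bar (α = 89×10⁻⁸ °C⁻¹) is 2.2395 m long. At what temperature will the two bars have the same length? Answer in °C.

L₁(1 + α₁ΔT) = L₂(1 + α₂ΔT) ⇒ ΔT = (L₂ − L₁)/(α₁L₁ − α₂L₂)
L₂ − L₁ = 2.2395 − 2.2344 = 5.10×10⁻³ m
α₁L₁ − α₂L₂ = 92.0×10⁻⁷×2.2344 − 89×10⁻⁸×2.2395 = 1.8563325×10⁻⁵ m/K
ΔT = 5.10×10⁻³ / 1.8563325×10⁻⁵ = 274.735 K
T = 25.8 + 274.735 = 300.535 °C

T = 300.5 °C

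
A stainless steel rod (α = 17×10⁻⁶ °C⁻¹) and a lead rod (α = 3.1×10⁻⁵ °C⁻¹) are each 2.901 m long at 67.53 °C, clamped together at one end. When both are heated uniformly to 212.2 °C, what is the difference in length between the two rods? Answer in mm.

ΔT = 144.67 K
stainless steel: ΔL = 17×10⁻⁶ × 2.901 m × 144.67 = 7.1347×10⁻³ m = 7.1347 mm
lead: ΔL = 3.1×10⁻⁵ × 2.901 m × 144.67 = 1.3010×10⁻² m = 13.010 mm
difference = 13.010 − 7.1347 = 5.8753 mm

5.88 mm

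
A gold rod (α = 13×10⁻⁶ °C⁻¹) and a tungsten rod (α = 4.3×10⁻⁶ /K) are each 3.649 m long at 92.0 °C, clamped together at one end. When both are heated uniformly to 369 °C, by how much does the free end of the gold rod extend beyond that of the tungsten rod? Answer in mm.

ΔT = 277.0 K
gold: ΔL = 13×10⁻⁶ × 3.649 m × 277.0 = 1.3140×10⁻² m = 13.140 mm
tungsten: ΔL = 4.3×10⁻⁶ × 3.649 m × 277.0 = 4.3463×10⁻³ m = 4.3463 mm
difference = 13.140 − 4.3463 = 8.7937 mm

8.79 mm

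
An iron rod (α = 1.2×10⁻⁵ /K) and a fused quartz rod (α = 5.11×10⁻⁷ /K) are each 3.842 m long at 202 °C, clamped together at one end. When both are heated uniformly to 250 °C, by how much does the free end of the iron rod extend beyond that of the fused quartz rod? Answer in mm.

2.12 mm

ΔT = 48 K
iron: ΔL = 1.2×10⁻⁵ × 3.842 m × 48 = 2.2130×10⁻³ m = 2.2130 mm
fused quartz: ΔL = 5.11×10⁻⁷ × 3.842 m × 48 = 9.4237×10⁻⁵ m = 0.094237 mm
difference = 2.2130 − 0.094237 = 2.118763 mm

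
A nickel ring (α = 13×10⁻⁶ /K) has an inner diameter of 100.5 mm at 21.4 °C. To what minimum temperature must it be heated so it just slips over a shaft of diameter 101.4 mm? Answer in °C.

Required Δd = 101.4 − 100.5 = 0.9 mm
Δd = αd₀ΔT ⇒ ΔT = Δd/(αd₀) = 0.9 / (13×10⁻⁶ × 100.5) = 688.86 K
T_min = 21.4 + 688.86 = 710.26 °C

T = 710 °C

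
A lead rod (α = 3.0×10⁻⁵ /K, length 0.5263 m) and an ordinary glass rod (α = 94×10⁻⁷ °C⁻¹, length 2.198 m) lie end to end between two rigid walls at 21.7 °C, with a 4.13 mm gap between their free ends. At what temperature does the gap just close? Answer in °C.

α₁L₁ = 1.5789×10⁻⁵ m/K, α₂L₂ = 2.06612×10⁻⁵ m/K → total 3.64502×10⁻⁵ m/K
ΔT = g/(α₁L₁+α₂L₂) = 4.13×10⁻³ / 3.64502×10⁻⁵ = 113.31 K
T = 21.7 + 113.31 = 135.01 °C

T = 135 °C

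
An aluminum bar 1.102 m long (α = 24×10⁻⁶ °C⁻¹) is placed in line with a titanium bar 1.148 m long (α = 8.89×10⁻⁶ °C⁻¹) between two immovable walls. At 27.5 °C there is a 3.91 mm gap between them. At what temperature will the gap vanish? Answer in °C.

T = 134 °C

α₁L₁ = 2.6448×10⁻⁵ m/K, α₂L₂ = 1.020572×10⁻⁵ m/K → total 3.665372×10⁻⁵ m/K
ΔT = g/(α₁L₁+α₂L₂) = 3.91×10⁻³ / 3.665372×10⁻⁵ = 106.67 K
T = 27.5 + 106.67 = 134.17 °C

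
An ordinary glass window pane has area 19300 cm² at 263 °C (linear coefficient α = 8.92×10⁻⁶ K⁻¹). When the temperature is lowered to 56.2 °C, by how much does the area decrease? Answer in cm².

Area coefficient ≈ 2α; |ΔT| = 206.8 K
ΔA = 2αA₀ΔT = 2(8.92×10⁻⁶)(19300)(206.8) = 71.2 cm²

ΔA = 71.2 cm²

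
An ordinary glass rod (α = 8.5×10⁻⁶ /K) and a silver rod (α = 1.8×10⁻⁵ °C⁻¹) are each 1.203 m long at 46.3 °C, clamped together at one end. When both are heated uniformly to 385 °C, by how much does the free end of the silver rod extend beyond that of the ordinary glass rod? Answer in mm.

ΔT = 338.7 K
ordinary glass: ΔL = 8.5×10⁻⁶ × 1.203 m × 338.7 = 3.4634×10⁻³ m = 3.4634 mm
silver: ΔL = 1.8×10⁻⁵ × 1.203 m × 338.7 = 7.3342×10⁻³ m = 7.3342 mm
difference = 7.3342 − 3.4634 = 3.8708 mm

3.87 mm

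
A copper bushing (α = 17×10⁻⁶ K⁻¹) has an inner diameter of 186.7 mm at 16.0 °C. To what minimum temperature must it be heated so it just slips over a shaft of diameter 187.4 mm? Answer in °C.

Required Δd = 187.4 − 186.7 = 0.7 mm
Δd = αd₀ΔT ⇒ ΔT = Δd/(αd₀) = 0.7 / (17×10⁻⁶ × 186.7) = 220.55 K
T_min = 16.0 + 220.55 = 236.55 °C

T = 237 °C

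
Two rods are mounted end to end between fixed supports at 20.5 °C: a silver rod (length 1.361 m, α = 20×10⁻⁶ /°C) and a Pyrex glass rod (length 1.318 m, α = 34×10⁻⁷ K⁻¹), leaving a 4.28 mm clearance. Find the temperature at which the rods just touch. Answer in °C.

T = 156 °C

α₁L₁ = 2.722×10⁻⁵ m/K, α₂L₂ = 4.4812×10⁻⁶ m/K → total 3.17012×10⁻⁵ m/K
ΔT = g/(α₁L₁+α₂L₂) = 4.28×10⁻³ / 3.17012×10⁻⁵ = 135.01 K
T = 20.5 + 135.01 = 155.51 °C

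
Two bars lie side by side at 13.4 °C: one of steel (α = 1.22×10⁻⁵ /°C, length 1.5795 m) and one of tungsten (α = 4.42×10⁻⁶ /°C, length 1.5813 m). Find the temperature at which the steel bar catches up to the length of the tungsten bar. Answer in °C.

L₁(1 + α₁ΔT) = L₂(1 + α₂ΔT) ⇒ ΔT = (L₂ − L₁)/(α₁L₁ − α₂L₂)
L₂ − L₁ = 1.5813 − 1.5795 = 1.80×10⁻³ m
α₁L₁ − α₂L₂ = 1.22×10⁻⁵×1.5795 − 4.42×10⁻⁶×1.5813 = 1.2280554×10⁻⁵ m/K
ΔT = 1.80×10⁻³ / 1.2280554×10⁻⁵ = 146.573 K
T = 13.4 + 146.573 = 159.973 °C

T = 160.0 °C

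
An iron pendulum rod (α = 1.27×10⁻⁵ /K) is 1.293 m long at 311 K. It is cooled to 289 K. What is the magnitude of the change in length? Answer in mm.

ΔL = 0.361 mm

|ΔT| = |289 − 311| = 22 K
ΔL = αL₀ΔT = (1.27×10⁻⁵)(1.293)(22) = 3.61×10⁻⁴ m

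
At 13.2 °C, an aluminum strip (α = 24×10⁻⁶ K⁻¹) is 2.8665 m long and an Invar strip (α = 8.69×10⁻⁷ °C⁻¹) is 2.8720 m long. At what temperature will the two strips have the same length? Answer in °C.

L₁(1 + α₁ΔT) = L₂(1 + α₂ΔT) ⇒ ΔT = (L₂ − L₁)/(α₁L₁ − α₂L₂)
L₂ − L₁ = 2.8720 − 2.8665 = 5.50×10⁻³ m
α₁L₁ − α₂L₂ = 24×10⁻⁶×2.8665 − 8.69×10⁻⁷×2.8720 = 6.6300232×10⁻⁵ m/K
ΔT = 5.50×10⁻³ / 6.6300232×10⁻⁵ = 82.9560 K
T = 13.2 + 82.9560 = 96.1560 °C

T = 96.16 °C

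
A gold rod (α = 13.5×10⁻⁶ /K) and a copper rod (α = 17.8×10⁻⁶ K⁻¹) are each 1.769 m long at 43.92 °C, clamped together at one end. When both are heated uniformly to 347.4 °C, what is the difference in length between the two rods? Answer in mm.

ΔT = 303.48 K
gold: ΔL = 13.5×10⁻⁶ × 1.769 m × 303.48 = 7.2476×10⁻³ m = 7.2476 mm
copper: ΔL = 17.8×10⁻⁶ × 1.769 m × 303.48 = 9.5560×10⁻³ m = 9.5560 mm
difference = 9.5560 − 7.2476 = 2.3084 mm

2.31 mm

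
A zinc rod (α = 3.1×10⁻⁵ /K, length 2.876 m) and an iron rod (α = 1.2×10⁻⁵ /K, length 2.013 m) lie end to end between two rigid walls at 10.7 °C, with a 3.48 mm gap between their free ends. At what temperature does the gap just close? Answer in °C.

α₁L₁ = 8.9156×10⁻⁵ m/K, α₂L₂ = 2.4156×10⁻⁵ m/K → total 1.13312×10⁻⁴ m/K
ΔT = g/(α₁L₁+α₂L₂) = 3.48×10⁻³ / 1.13312×10⁻⁴ = 30.712 K
T = 10.7 + 30.712 = 41.412 °C

T = 41.4 °C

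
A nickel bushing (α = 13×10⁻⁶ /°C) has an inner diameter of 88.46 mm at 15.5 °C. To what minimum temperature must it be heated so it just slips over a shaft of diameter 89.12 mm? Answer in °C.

Required Δd = 89.12 − 88.46 = 0.66 mm
Δd = αd₀ΔT ⇒ ΔT = Δd/(αd₀) = 0.66 / (13×10⁻⁶ × 88.46) = 573.92 K
T_min = 15.5 + 573.92 = 589.42 °C

T = 589 °C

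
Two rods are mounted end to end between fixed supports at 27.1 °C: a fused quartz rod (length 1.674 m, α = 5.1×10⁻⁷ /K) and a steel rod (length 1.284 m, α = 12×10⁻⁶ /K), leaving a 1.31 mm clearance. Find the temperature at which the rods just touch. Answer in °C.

α₁L₁ = 8.5374×10⁻⁷ m/K, α₂L₂ = 1.5408×10⁻⁵ m/K → total 1.626174×10⁻⁵ m/K
ΔT = g/(α₁L₁+α₂L₂) = 1.31×10⁻³ / 1.626174×10⁻⁵ = 80.56 K
T = 27.1 + 80.56 = 107.66 °C

T = 108 °C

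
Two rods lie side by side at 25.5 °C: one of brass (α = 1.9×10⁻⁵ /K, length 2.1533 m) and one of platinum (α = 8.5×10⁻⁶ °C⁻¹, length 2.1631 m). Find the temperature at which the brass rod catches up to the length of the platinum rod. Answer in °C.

T = 460.5 °C

Equal length when α₁L₁ΔT − α₂L₂ΔT = L₂ − L₁ = 9.80×10⁻³ m
α₁L₁ = 4.09127×10⁻⁵, α₂L₂ = 1.838635×10⁻⁵ → Δ(αL) = 2.252635×10⁻⁵ m/K
ΔT = 9.80×10⁻³ / 2.252635×10⁻⁵ = 435.046 K, so T = 25.5 + 435.046 = 460.546 °C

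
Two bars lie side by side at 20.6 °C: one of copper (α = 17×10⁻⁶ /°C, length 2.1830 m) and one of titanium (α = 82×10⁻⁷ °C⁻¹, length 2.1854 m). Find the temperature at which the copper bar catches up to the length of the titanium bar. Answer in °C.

Equal length when α₁L₁ΔT − α₂L₂ΔT = L₂ − L₁ = 2.40×10⁻³ m
α₁L₁ = 3.7111×10⁻⁵, α₂L₂ = 1.792028×10⁻⁵ → Δ(αL) = 1.919072×10⁻⁵ m/K
ΔT = 2.40×10⁻³ / 1.919072×10⁻⁵ = 125.060 K, so T = 20.6 + 125.060 = 145.660 °C

T = 145.7 °C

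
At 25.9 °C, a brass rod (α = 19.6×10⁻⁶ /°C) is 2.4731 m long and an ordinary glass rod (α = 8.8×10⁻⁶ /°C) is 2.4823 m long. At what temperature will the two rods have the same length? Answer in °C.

T = 371.4 °C

L₁(1 + α₁ΔT) = L₂(1 + α₂ΔT) ⇒ ΔT = (L₂ − L₁)/(α₁L₁ − α₂L₂)
L₂ − L₁ = 2.4823 − 2.4731 = 9.20×10⁻³ m
α₁L₁ − α₂L₂ = 19.6×10⁻⁶×2.4731 − 8.8×10⁻⁶×2.4823 = 2.662852×10⁻⁵ m/K
ΔT = 9.20×10⁻³ / 2.662852×10⁻⁵ = 345.494 K
T = 25.9 + 345.494 = 371.394 °C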